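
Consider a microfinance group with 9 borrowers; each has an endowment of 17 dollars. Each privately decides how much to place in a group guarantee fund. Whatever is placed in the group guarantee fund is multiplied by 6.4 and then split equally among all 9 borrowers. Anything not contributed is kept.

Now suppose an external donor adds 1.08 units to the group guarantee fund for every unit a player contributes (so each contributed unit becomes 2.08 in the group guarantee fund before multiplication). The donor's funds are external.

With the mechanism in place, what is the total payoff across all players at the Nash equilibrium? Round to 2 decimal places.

With the mechanism, a contributed unit returns 6.4 × 2.08 / 9 = 1.4791 per unit of net cost to the contributor — now above 1 — so contributing fully is weakly dominant for every player.
So the Nash equilibrium is full contribution by all 9; the group earns 6.4 × 2.08 × 153 = 2036.74.

2036.74 dollars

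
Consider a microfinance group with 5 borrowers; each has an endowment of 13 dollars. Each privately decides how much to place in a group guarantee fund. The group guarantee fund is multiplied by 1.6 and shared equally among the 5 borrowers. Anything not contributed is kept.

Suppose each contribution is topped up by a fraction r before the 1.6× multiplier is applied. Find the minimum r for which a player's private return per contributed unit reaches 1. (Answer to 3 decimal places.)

2.125

With matching at rate r, one contributed unit becomes (1 + r) in the group guarantee fund and returns 1.6 × (1 + r) / 5 to the contributor.
Setting this equal to 1: 1 + r = 5/1.6 = 3.1250.
So the minimum matching rate is r = 3.1250 − 1 = 2.125.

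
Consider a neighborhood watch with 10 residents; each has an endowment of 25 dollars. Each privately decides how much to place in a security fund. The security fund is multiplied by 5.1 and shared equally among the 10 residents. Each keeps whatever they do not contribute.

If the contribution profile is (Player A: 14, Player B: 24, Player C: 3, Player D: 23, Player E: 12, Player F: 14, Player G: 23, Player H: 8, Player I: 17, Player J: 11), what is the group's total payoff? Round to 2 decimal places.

860.90 dollars

Total contributed: 14 + 24 + 3 + 23 + 12 + 14 + 23 + 8 + 17 + 11 = 149; total kept: 10 × 25 − 149 = 101.
The security fund pays out 5.1 × 149 = 759.90 in aggregate.
Group total = 101 + 759.90 = 860.90.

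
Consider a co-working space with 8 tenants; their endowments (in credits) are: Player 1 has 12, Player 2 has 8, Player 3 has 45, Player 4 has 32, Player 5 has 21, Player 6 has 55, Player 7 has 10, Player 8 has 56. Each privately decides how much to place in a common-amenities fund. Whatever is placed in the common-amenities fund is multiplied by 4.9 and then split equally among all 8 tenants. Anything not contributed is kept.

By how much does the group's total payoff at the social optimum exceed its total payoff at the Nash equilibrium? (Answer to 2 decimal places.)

932.10 credits

The private return per contributed unit is 4.9/8 = 0.6125 < 1 for every player regardless of endowment, so the Nash equilibrium is zero contribution and the group total is Σ E_j = 12 + 8 + 45 + 32 + 21 + 55 + 10 + 56 = 239.
Each contributed unit returns 4.900 to the group, so the social optimum is full contribution by everyone: group total = 4.900 × 239 = 1171.10.
Efficiency loss = (4.900 − 1) × 239 = 932.10.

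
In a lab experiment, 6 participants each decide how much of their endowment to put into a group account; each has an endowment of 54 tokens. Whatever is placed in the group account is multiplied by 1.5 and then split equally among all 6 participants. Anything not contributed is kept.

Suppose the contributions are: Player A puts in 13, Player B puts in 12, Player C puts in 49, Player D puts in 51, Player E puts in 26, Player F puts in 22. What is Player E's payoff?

Total contributed: 13 + 12 + 49 + 51 + 26 + 22 = 173.
Each receives 1.5 × 173 / 6 = 43.25 from the group account.
Player E keeps 54 − 26 = 28, so Player E's payoff is 28 + 43.25 = 71.25.

71.25 tokens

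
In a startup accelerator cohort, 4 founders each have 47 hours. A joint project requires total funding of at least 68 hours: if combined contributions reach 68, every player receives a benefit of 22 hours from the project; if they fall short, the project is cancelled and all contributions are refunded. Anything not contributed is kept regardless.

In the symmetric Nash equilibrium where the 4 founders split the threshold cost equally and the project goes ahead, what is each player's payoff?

Equal share of the threshold: 68/4 = 17.
At this profile no one gains by cutting their contribution: any cut drops the total below 68, the project is cancelled, contributions are refunded, and the deviator ends with 47, which is less than 47 − 17 + 22 = 52. Contributing more than 17 just wastes the excess. So contributing exactly 17 is a best response.
Each player's payoff: 47 − 17 + 22 = 52.

52 hours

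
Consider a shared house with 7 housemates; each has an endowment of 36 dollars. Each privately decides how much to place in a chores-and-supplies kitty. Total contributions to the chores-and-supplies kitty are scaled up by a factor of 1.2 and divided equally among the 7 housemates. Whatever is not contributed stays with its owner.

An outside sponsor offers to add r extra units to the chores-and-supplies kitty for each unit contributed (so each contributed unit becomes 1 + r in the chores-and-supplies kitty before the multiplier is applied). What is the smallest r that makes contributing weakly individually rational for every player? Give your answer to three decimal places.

4.833

With matching at rate r, one contributed unit becomes (1 + r) in the chores-and-supplies kitty and returns 1.2 × (1 + r) / 7 to the contributor.
Setting this equal to 1: 1 + r = 7/1.2 = 5.8333.
So the minimum matching rate is r = 5.8333 − 1 = 4.833.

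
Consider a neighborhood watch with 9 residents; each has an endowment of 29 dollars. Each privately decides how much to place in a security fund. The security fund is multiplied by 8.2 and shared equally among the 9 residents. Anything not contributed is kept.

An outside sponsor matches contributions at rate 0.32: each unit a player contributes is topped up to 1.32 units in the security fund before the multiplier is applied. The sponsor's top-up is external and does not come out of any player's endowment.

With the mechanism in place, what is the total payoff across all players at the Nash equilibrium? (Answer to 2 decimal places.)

2825.06 dollars

With the mechanism, a contributed unit returns 8.2 × 1.32 / 9 = 1.2027 per unit of net cost to the contributor — now above 1 — so contributing fully is weakly dominant for every player.
At the Nash equilibrium everyone contributes 29. Group total payoff = 8.2 × 1.32 × 261 = 2825.06.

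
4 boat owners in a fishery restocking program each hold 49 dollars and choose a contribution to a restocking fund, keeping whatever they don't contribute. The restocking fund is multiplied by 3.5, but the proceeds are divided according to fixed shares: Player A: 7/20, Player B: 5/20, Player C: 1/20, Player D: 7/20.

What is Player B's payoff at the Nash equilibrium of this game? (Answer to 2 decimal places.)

134.75 dollars

A player with share s gets back 3.5·s per unit contributed, so full contribution is dominant for anyone with s > 1/3.5 = 0.2857 and zero contribution is dominant for anyone below.
The shares above 0.2857 belong to Player A and Player D, contributing 49 each; the remaining 2 contribute 0. Total contributed: 98.
Player B keeps 49 and receives 3.5 × 98 × 5/20 = 85.75 from the restocking fund, for a payoff of 134.75.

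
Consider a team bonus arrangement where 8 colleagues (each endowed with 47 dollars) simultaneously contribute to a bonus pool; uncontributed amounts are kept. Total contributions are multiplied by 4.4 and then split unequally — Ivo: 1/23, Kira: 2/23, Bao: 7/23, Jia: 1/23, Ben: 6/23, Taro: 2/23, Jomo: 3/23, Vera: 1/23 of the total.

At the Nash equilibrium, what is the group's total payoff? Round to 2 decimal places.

A player with share s gets back 4.4·s per unit contributed, so full contribution is dominant for anyone with s > 1/4.4 = 0.2273 and zero contribution is dominant for anyone below.
Bao and Ben clear that bar, contributing 47 each; the remaining 6 contribute 0. Total contributed: 94.
The bonus pool pays out 4.4 × 94 = 413.60 in total (split across the unequal shares, but the aggregate is all that matters for the group sum).
The 6 free-riders keep 47 each, adding 282. Group total = 282 + 413.60 = 695.60.

695.60 dollars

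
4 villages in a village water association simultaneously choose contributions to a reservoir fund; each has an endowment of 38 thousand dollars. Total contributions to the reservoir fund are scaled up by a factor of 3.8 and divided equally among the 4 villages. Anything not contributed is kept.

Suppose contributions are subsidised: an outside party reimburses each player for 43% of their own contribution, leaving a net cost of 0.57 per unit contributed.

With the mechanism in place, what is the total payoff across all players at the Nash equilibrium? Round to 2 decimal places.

With the mechanism, a contributed unit returns (3.8/4) / 0.57 = 1.6667 per unit of net cost to the contributor — now above 1 — so contributing fully is weakly dominant for every player.
So the Nash equilibrium is full contribution by all 4; the group earns 4 × (38 × 0.43 + 3.8 × 38) = 642.96.

642.96 thousand dollars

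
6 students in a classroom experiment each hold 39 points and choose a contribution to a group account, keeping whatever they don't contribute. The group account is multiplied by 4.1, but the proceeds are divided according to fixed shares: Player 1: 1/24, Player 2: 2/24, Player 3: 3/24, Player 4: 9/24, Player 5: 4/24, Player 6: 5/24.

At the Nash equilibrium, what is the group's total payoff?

354.90 points

Each unit j contributes comes back to j as 4.1 × (j's share), so j prefers to contribute only if that share exceeds 1/4.1 = 0.2439; otherwise keeping the unit dominates.
Only Player 4 (9/24) clears that bar, contributing 39; the remaining 5 contribute 0. Total contributed: 39.
The group account pays out 4.1 × 39 = 159.90 in total (split across the unequal shares, but the aggregate is all that matters for the group sum).
The 5 free-riders keep 39 each, adding 195. Group total = 195 + 159.90 = 354.90.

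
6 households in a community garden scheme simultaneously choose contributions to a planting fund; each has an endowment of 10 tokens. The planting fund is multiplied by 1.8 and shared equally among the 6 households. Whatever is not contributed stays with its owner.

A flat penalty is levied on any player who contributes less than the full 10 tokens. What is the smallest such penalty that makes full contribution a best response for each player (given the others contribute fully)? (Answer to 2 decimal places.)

Given the others contribute fully, the best deviation is to contribute 0 (any partial contribution still incurs the fine and gives up units whose private return 0.3000 is below 1).
Deviating from 10 to 0 saves 10 tokens but forfeits the deviator's share of the drop in the planting fund: 1.8/6 × 10 = 3.00.
So the deviation gain is 10 − 3.00 = 7.00, and the fine must be at least 7.00 tokens to wipe it out.

7.00 tokens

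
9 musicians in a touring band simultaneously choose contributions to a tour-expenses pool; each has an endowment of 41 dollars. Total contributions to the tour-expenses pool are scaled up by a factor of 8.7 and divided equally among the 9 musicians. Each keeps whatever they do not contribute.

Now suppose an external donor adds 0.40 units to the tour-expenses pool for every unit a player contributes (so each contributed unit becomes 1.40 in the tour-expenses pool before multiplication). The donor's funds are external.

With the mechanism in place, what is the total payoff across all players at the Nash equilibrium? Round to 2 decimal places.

Under the mechanism each unit contributed yields 8.7 × 1.40 / 9 = 1.3533 back to its contributor per unit of net cost, which exceeds 1, making full contribution the dominant choice for everyone.
So the Nash equilibrium is full contribution by all 9; the group earns 8.7 × 1.40 × 369 = 4494.42.

4494.42 dollars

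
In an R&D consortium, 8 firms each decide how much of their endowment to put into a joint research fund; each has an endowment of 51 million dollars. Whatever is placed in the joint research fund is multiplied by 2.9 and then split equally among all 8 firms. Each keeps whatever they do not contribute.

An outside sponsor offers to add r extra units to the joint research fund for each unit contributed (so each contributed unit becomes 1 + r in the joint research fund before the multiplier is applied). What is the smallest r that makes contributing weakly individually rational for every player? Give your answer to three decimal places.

With matching at rate r, one contributed unit becomes (1 + r) in the joint research fund and returns 2.9 × (1 + r) / 8 to the contributor.
Setting this equal to 1: 1 + r = 8/2.9 = 2.7586.
So the minimum matching rate is r = 2.7586 − 1 = 1.759.

1.759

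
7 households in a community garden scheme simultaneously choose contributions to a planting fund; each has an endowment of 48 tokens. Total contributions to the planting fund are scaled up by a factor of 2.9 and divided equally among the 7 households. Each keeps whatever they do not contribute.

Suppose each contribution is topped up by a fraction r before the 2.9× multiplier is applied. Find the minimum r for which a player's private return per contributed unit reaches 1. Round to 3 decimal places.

1.414

With matching at rate r, one contributed unit becomes (1 + r) in the planting fund and returns 2.9 × (1 + r) / 7 to the contributor.
Setting this equal to 1: 1 + r = 7/2.9 = 2.4138.
So the minimum matching rate is r = 2.4138 − 1 = 1.414.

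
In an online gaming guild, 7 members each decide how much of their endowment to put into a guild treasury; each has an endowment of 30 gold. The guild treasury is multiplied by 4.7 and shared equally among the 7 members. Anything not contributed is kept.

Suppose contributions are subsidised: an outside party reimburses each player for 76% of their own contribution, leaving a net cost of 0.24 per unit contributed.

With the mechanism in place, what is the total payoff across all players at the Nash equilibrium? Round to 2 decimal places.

With the mechanism, a contributed unit returns (4.7/7) / 0.24 = 2.7976 per unit of net cost to the contributor — now above 1 — so contributing fully is weakly dominant for every player.
At the Nash equilibrium everyone contributes 30. Group total payoff = 7 × (30 × 0.76 + 4.7 × 30) = 1146.60.

1146.60 gold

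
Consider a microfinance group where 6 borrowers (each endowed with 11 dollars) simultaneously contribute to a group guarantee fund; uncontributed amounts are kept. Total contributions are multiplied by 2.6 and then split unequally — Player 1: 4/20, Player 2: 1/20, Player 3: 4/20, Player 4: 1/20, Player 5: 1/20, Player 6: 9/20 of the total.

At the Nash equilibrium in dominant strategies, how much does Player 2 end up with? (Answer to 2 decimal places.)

12.43 dollars

Each unit j contributes comes back to j as 2.6 × (j's share), so j prefers to contribute only if that share exceeds 1/2.6 = 0.3846; otherwise keeping the unit dominates.
The only share above 0.3846 is Player 6's 9/20, contributing 11; the remaining 5 contribute 0. Total contributed: 11.
Player 2 keeps 11 and receives 2.6 × 11 × 1/20 = 1.43 from the group guarantee fund, for a payoff of 12.43.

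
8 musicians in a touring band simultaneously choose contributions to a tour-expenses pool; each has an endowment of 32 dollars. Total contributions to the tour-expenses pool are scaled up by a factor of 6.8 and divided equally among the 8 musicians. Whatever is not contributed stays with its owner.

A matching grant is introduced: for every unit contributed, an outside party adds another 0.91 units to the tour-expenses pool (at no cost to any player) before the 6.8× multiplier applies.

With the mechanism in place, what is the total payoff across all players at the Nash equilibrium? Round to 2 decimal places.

The effective private return per unit is now 6.8 × 1.91 / 8 = 1.6235 > 1, so every player's dominant strategy flips to full contribution.
So the Nash equilibrium is full contribution by all 8; the group earns 6.8 × 1.91 × 256 = 3324.93.

3324.93 dollars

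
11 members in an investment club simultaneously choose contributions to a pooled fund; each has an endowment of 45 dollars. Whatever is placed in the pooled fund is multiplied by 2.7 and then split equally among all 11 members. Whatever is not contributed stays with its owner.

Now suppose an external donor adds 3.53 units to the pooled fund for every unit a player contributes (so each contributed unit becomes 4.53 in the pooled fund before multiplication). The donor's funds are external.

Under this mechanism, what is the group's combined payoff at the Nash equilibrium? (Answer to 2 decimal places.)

6054.35 dollars

Under the mechanism each unit contributed yields 2.7 × 4.53 / 11 = 1.1119 back to its contributor per unit of net cost, which exceeds 1, making full contribution the dominant choice for everyone.
So the Nash equilibrium is full contribution by all 11; the group earns 2.7 × 4.53 × 495 = 6054.35.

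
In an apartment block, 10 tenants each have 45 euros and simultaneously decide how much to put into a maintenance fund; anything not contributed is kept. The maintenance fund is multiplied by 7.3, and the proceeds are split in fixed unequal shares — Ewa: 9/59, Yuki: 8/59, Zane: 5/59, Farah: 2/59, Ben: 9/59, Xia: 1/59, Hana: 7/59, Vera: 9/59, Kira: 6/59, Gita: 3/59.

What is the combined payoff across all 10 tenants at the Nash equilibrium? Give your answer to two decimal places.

1300.50 euros

Each unit j contributes comes back to j as 7.3 × (j's share), so j prefers to contribute only if that share exceeds 1/7.3 = 0.1370; otherwise keeping the unit dominates.
Ewa, Ben and Vera clear that bar, contributing 45 each; the remaining 7 contribute 0. Total contributed: 135.
The maintenance fund pays out 7.3 × 135 = 985.50 in total (split across the unequal shares, but the aggregate is all that matters for the group sum).
The 7 free-riders keep 45 each, adding 315. Group total = 315 + 985.50 = 1300.50.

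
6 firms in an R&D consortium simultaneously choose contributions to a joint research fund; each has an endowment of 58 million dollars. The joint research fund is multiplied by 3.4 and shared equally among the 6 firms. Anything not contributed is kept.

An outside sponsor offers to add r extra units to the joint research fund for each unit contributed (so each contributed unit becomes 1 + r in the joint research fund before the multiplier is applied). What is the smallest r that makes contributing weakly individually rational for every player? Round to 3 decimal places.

0.765

With matching at rate r, one contributed unit becomes (1 + r) in the joint research fund and returns 3.4 × (1 + r) / 6 to the contributor.
Setting this equal to 1: 1 + r = 6/3.4 = 1.7647.
So the minimum matching rate is r = 1.7647 − 1 = 0.765.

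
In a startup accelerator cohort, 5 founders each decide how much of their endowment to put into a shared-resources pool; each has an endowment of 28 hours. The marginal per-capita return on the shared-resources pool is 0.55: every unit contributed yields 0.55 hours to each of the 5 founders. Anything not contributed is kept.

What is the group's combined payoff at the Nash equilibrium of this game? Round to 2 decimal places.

The private return per contributed unit is 0.55 < 1, so contributing 0 is dominant for every player. At the Nash equilibrium everyone keeps their 28, and the group total is 5 × 28 = 140.

140.00 hours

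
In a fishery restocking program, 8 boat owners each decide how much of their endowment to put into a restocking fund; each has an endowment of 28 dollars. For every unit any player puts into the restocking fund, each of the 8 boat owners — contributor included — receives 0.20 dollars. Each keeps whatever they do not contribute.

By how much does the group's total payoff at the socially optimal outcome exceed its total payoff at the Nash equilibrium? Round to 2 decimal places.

134.40 dollars

The private return per contributed unit is 0.20 < 1, so contributing 0 is dominant for every player. At the Nash equilibrium everyone keeps their 28, and the group total is 8 × 28 = 224.
Each contributed unit returns 1.600 to the group as a whole (0.20 to each of 8 players), which exceeds 1, so the social optimum is full contribution: group total = 1.600 × 224 = 358.40.
Efficiency loss = 358.40 − 224 = 134.40.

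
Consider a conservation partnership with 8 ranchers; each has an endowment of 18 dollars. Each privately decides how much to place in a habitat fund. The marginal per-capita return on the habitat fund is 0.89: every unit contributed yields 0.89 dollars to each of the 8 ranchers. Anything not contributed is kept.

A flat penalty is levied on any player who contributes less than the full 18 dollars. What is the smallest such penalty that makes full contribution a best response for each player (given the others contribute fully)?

1.98 dollars

Given the others contribute fully, the best deviation is to contribute 0 (any partial contribution still incurs the fine and gives up units whose private return 0.89 is below 1).
Deviating from 18 to 0 saves 18 dollars but forfeits the deviator's share of the drop in the habitat fund: 0.89 × 18 = 16.02.
So the deviation gain is 18 − 16.02 = 1.98, and the fine must be at least 1.98 dollars to wipe it out.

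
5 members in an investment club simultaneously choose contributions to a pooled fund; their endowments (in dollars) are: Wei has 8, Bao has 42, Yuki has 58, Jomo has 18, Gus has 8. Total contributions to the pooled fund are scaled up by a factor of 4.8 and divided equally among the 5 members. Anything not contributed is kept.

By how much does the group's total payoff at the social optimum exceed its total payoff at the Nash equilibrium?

The private return per contributed unit is 4.8/5 = 0.9600 < 1 for every player regardless of endowment, so the Nash equilibrium is zero contribution and the group total is Σ E_j = 8 + 42 + 58 + 18 + 8 = 134.
Each contributed unit returns 4.800 to the group, so the social optimum is full contribution by everyone: group total = 4.800 × 134 = 643.20.
Efficiency loss = (4.800 − 1) × 134 = 509.20.

509.20 dollars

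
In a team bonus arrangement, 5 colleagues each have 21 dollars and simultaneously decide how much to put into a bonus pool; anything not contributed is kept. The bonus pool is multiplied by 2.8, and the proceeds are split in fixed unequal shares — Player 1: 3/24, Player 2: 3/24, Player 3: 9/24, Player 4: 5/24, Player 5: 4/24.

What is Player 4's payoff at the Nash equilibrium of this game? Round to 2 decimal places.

For player j, contributing a unit is worthwhile iff 2.8 × (j's share) ≥ 1, i.e. iff j's share is at least 0.3571.
Player 3 alone (share 9/24) is above the threshold, contributing 21; the remaining 4 contribute 0. Total contributed: 21.
Player 4 keeps 21 and receives 2.8 × 21 × 5/24 = 12.25 from the bonus pool, for a payoff of 33.25.

33.25 dollars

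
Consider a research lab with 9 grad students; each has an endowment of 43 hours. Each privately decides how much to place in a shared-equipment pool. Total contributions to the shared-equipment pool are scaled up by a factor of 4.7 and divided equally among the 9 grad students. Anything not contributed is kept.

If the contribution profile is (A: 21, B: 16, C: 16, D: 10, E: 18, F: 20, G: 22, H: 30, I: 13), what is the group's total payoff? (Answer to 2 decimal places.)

Total contributed: 21 + 16 + 16 + 10 + 18 + 20 + 22 + 30 + 13 = 166; total kept: 9 × 43 − 166 = 221.
The shared-equipment pool pays out 4.7 × 166 = 780.20 in aggregate.
Group total = 221 + 780.20 = 1001.20.

1001.20 hours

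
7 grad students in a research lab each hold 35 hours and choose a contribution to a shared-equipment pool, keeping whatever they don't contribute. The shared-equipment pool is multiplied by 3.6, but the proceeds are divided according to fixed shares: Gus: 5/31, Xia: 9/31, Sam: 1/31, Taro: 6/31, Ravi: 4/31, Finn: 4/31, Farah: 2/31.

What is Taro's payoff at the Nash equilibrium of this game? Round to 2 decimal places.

59.39 hours

Each unit j contributes comes back to j as 3.6 × (j's share), so j prefers to contribute only if that share exceeds 1/3.6 = 0.2778; otherwise keeping the unit dominates.
The only share above 0.2778 is Xia's 9/31, contributing 35; the remaining 6 contribute 0. Total contributed: 35.
Taro keeps 35 and receives 3.6 × 35 × 6/31 = 24.39 from the shared-equipment pool, for a payoff of 59.39.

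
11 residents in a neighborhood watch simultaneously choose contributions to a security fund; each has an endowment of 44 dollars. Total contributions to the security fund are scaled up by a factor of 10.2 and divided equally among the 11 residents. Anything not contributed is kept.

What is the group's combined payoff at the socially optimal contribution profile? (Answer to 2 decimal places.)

4936.80 dollars

Each contributed unit returns 10.200 to the group as a whole (0.9273 to each of 11 players), which exceeds 1, so the social optimum is full contribution: group total = 10.200 × 484 = 4936.80.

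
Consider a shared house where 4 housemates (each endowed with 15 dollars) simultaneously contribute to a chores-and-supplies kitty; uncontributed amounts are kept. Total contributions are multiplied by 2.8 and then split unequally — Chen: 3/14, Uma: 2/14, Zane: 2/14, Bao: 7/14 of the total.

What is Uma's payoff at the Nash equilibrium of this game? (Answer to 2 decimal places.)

A player with share s gets back 2.8·s per unit contributed, so full contribution is dominant for anyone with s > 1/2.8 = 0.3571 and zero contribution is dominant for anyone below.
Only Bao (7/14) clears that bar, contributing 15; the remaining 3 contribute 0. Total contributed: 15.
Uma keeps 15 and receives 2.8 × 15 × 2/14 = 6.00 from the chores-and-supplies kitty, for a payoff of 21.00.

21.00 dollars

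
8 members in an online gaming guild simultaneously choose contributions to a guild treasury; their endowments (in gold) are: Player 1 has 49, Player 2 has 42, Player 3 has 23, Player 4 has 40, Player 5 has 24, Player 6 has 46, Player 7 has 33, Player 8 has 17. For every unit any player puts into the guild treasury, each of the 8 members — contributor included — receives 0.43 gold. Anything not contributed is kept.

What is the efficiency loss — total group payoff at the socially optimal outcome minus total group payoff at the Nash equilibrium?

668.56 gold

The private return per contributed unit is 0.43 < 1 for everyone, so the Nash equilibrium is zero contribution and the group total is Σ E_j = 49 + 42 + 23 + 40 + 24 + 46 + 33 + 17 = 274.
Each contributed unit returns 3.440 to the group, so the social optimum is full contribution by everyone: group total = 3.440 × 274 = 942.56.
Efficiency loss = (3.440 − 1) × 274 = 668.56.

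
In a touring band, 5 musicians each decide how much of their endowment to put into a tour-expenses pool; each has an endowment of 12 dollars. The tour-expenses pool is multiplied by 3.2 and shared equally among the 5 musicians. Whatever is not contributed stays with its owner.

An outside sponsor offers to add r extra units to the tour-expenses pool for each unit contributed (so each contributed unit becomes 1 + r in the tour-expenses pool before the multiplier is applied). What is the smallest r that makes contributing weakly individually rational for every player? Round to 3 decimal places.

0.563

With matching at rate r, one contributed unit becomes (1 + r) in the tour-expenses pool and returns 3.2 × (1 + r) / 5 to the contributor.
Setting this equal to 1: 1 + r = 5/3.2 = 1.5625.
So the minimum matching rate is r = 1.5625 − 1 = 0.563.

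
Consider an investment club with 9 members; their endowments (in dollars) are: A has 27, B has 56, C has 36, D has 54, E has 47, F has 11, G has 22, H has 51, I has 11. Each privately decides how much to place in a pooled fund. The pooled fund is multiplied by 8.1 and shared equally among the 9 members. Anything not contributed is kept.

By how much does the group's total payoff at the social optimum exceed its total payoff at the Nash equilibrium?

2236.50 dollars

The private return per contributed unit is 8.1/9 = 0.9000 < 1 for every player regardless of endowment, so the Nash equilibrium is zero contribution and the group total is Σ E_j = 27 + 56 + 36 + 54 + 47 + 11 + 22 + 51 + 11 = 315.
Each contributed unit returns 8.100 to the group, so the social optimum is full contribution by everyone: group total = 8.100 × 315 = 2551.50.
Efficiency loss = (8.100 − 1) × 315 = 2236.50.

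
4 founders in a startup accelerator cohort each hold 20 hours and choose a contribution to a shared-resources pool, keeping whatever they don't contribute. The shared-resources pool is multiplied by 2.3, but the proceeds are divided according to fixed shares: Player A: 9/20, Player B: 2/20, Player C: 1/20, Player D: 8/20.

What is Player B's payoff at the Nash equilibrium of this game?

Player j's private return per contributed unit is 2.3 × (j's share). Contributing is weakly dominant for j when that share is at least 1/2.3 = 0.4348, and contributing 0 is dominant otherwise.
Player A alone (share 9/20) is above the threshold, contributing 20; the remaining 3 contribute 0. Total contributed: 20.
Player B keeps 20 and receives 2.3 × 20 × 2/20 = 4.60 from the shared-resources pool, for a payoff of 24.60.

24.60 hours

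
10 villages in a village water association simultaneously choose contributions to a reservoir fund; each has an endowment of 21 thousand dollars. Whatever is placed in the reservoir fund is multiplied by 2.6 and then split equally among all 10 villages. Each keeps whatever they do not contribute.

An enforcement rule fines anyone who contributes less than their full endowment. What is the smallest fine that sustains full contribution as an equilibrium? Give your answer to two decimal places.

15.54 thousand dollars

Given the others contribute fully, the best deviation is to contribute 0 (any partial contribution still incurs the fine and gives up units whose private return 0.2600 is below 1).
Deviating from 21 to 0 saves 21 thousand dollars but forfeits the deviator's share of the drop in the reservoir fund: 2.6/10 × 21 = 5.46.
So the deviation gain is 21 − 5.46 = 15.54, and the fine must be at least 15.54 thousand dollars to wipe it out.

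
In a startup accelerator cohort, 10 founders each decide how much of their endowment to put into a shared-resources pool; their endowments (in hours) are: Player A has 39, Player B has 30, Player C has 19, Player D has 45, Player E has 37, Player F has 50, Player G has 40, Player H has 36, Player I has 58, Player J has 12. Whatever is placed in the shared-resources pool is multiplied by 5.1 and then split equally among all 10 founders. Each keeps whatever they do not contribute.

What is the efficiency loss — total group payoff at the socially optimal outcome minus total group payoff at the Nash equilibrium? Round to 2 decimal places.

The private return per contributed unit is 5.1/10 = 0.5100 < 1 for every player regardless of endowment, so the Nash equilibrium is zero contribution and the group total is Σ E_j = 39 + 30 + 19 + 45 + 37 + 50 + 40 + 36 + 58 + 12 = 366.
Each contributed unit returns 5.100 to the group, so the social optimum is full contribution by everyone: group total = 5.100 × 366 = 1866.60.
Efficiency loss = (5.100 − 1) × 366 = 1500.60.

1500.60 hours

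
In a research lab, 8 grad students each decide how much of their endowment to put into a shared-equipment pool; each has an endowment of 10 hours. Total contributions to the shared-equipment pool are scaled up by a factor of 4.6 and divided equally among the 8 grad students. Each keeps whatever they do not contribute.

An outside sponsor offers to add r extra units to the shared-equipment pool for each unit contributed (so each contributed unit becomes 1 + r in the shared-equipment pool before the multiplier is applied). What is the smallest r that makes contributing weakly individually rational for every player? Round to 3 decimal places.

With matching at rate r, one contributed unit becomes (1 + r) in the shared-equipment pool and returns 4.6 × (1 + r) / 8 to the contributor.
Setting this equal to 1: 1 + r = 8/4.6 = 1.7391.
So the minimum matching rate is r = 1.7391 − 1 = 0.739.

0.739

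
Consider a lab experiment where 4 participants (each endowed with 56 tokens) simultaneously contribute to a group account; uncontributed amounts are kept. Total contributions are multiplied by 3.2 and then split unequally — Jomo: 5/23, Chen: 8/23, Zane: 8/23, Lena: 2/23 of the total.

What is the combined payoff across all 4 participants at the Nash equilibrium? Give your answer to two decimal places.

470.40 tokens

Player j's private return per contributed unit is 3.2 × (j's share). Contributing is weakly dominant for j when that share is at least 1/3.2 = 0.3125, and contributing 0 is dominant otherwise.
The shares above 0.3125 belong to Chen and Zane, contributing 56 each; the remaining 2 contribute 0. Total contributed: 112.
The group account pays out 3.2 × 112 = 358.40 in total (split across the unequal shares, but the aggregate is all that matters for the group sum).
The 2 free-riders keep 56 each, adding 112. Group total = 112 + 358.40 = 470.40.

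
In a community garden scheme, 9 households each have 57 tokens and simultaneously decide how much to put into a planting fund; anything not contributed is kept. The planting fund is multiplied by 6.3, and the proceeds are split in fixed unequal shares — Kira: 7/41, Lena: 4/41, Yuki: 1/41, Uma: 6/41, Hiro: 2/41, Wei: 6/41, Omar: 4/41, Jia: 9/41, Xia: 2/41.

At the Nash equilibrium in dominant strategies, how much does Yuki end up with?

74.52 tokens

A player with share s gets back 6.3·s per unit contributed, so full contribution is dominant for anyone with s > 1/6.3 = 0.1587 and zero contribution is dominant for anyone below.
Kira and Jia are above the threshold, contributing 57 each; the remaining 7 contribute 0. Total contributed: 114.
Yuki keeps 57 and receives 6.3 × 114 × 1/41 = 17.52 from the planting fund, for a payoff of 74.52.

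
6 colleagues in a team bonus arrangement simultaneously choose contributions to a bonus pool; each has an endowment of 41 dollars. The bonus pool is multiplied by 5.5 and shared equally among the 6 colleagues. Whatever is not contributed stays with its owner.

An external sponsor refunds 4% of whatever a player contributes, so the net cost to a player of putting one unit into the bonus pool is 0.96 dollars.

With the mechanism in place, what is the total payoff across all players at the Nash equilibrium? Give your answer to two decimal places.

The effective private return is (5.5/6) / 0.96 = 0.9549, which is still under 1, so the mechanism doesn't change anyone's dominant strategy: zero contribution.
Everyone keeps their endowment and the group total is 6 × 41 = 246.

246.00 dollars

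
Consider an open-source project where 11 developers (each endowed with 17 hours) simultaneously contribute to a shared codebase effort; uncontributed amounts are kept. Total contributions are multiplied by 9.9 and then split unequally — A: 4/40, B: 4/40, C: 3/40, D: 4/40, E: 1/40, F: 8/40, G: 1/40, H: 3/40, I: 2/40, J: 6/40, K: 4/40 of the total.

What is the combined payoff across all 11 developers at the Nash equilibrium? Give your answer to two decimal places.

Each unit j contributes comes back to j as 9.9 × (j's share), so j prefers to contribute only if that share exceeds 1/9.9 = 0.1010; otherwise keeping the unit dominates.
F and J are above the threshold, contributing 17 each; the remaining 9 contribute 0. Total contributed: 34.
The shared codebase effort pays out 9.9 × 34 = 336.60 in total (split across the unequal shares, but the aggregate is all that matters for the group sum).
The 9 free-riders keep 17 each, adding 153. Group total = 153 + 336.60 = 489.60.

489.60 hours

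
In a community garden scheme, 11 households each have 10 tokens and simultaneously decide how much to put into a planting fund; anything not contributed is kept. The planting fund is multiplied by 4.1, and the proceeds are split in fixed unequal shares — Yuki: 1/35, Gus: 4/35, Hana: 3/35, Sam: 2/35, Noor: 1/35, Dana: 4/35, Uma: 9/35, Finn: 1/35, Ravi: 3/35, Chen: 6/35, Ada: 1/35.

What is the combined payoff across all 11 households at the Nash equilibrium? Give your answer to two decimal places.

141.00 tokens

Player j's private return per contributed unit is 4.1 × (j's share). Contributing is weakly dominant for j when that share is at least 1/4.1 = 0.2439, and contributing 0 is dominant otherwise.
Uma alone (share 9/35) is above the threshold, contributing 10; the remaining 10 contribute 0. Total contributed: 10.
The planting fund pays out 4.1 × 10 = 41.00 in total (split across the unequal shares, but the aggregate is all that matters for the group sum).
The 10 free-riders keep 10 each, adding 100. Group total = 100 + 41.00 = 141.00.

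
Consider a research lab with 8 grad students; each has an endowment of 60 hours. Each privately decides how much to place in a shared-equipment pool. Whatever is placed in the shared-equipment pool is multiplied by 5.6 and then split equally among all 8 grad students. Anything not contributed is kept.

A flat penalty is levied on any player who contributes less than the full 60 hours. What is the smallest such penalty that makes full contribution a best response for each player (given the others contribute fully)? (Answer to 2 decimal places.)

18.00 hours

Given the others contribute fully, the best deviation is to contribute 0 (any partial contribution still incurs the fine and gives up units whose private return 0.7000 is below 1).
Deviating from 60 to 0 saves 60 hours but forfeits the deviator's share of the drop in the shared-equipment pool: 5.6/8 × 60 = 42.00.
So the deviation gain is 60 − 42.00 = 18.00, and the fine must be at least 18.00 hours to wipe it out.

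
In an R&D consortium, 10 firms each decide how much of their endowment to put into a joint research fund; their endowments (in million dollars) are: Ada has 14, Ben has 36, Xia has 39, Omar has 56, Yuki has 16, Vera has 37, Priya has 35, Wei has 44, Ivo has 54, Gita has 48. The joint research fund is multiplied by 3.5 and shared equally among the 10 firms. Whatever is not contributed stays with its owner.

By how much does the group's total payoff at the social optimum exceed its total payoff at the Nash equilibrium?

947.50 million dollars

The private return per contributed unit is 3.5/10 = 0.3500 < 1 for every player regardless of endowment, so the Nash equilibrium is zero contribution and the group total is Σ E_j = 14 + 36 + 39 + 56 + 16 + 37 + 35 + 44 + 54 + 48 = 379.
Each contributed unit returns 3.500 to the group, so the social optimum is full contribution by everyone: group total = 3.500 × 379 = 1326.50.
Efficiency loss = (3.500 − 1) × 379 = 947.50.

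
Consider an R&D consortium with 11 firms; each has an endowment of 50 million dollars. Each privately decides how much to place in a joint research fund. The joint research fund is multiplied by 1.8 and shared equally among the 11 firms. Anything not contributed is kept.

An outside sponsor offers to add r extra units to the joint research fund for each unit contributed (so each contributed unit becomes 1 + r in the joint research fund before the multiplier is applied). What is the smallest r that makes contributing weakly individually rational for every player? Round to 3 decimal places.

With matching at rate r, one contributed unit becomes (1 + r) in the joint research fund and returns 1.8 × (1 + r) / 11 to the contributor.
Setting this equal to 1: 1 + r = 11/1.8 = 6.1111.
So the minimum matching rate is r = 6.1111 − 1 = 5.111.

5.111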